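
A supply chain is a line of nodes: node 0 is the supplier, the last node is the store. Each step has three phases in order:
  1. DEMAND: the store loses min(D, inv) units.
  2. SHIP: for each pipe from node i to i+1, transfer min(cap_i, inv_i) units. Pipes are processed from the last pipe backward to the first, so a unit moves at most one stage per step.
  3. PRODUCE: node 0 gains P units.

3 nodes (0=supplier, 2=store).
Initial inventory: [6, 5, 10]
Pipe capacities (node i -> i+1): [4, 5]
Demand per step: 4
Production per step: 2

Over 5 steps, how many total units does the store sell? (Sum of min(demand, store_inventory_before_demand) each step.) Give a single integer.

Answer: 20

Derivation:
Step 1: sold=4 (running total=4) -> [4 4 11]
Step 2: sold=4 (running total=8) -> [2 4 11]
Step 3: sold=4 (running total=12) -> [2 2 11]
Step 4: sold=4 (running total=16) -> [2 2 9]
Step 5: sold=4 (running total=20) -> [2 2 7]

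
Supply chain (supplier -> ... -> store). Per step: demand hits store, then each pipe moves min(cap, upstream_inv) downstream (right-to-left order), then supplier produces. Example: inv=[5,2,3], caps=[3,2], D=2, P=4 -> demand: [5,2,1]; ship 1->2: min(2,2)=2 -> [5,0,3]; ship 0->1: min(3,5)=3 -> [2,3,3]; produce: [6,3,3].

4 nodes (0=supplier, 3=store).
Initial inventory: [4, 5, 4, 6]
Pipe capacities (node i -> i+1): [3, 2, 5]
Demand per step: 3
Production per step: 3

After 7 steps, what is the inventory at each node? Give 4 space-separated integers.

Step 1: demand=3,sold=3 ship[2->3]=4 ship[1->2]=2 ship[0->1]=3 prod=3 -> inv=[4 6 2 7]
Step 2: demand=3,sold=3 ship[2->3]=2 ship[1->2]=2 ship[0->1]=3 prod=3 -> inv=[4 7 2 6]
Step 3: demand=3,sold=3 ship[2->3]=2 ship[1->2]=2 ship[0->1]=3 prod=3 -> inv=[4 8 2 5]
Step 4: demand=3,sold=3 ship[2->3]=2 ship[1->2]=2 ship[0->1]=3 prod=3 -> inv=[4 9 2 4]
Step 5: demand=3,sold=3 ship[2->3]=2 ship[1->2]=2 ship[0->1]=3 prod=3 -> inv=[4 10 2 3]
Step 6: demand=3,sold=3 ship[2->3]=2 ship[1->2]=2 ship[0->1]=3 prod=3 -> inv=[4 11 2 2]
Step 7: demand=3,sold=2 ship[2->3]=2 ship[1->2]=2 ship[0->1]=3 prod=3 -> inv=[4 12 2 2]

4 12 2 2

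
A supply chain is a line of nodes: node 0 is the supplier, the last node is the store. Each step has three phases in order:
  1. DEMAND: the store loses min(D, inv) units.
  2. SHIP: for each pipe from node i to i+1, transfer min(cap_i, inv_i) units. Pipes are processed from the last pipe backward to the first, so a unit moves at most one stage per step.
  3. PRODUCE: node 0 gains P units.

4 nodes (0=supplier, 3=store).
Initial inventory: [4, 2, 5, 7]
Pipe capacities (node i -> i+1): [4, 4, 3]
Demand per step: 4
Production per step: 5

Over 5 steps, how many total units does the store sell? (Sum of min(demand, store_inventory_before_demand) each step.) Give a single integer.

Step 1: sold=4 (running total=4) -> [5 4 4 6]
Step 2: sold=4 (running total=8) -> [6 4 5 5]
Step 3: sold=4 (running total=12) -> [7 4 6 4]
Step 4: sold=4 (running total=16) -> [8 4 7 3]
Step 5: sold=3 (running total=19) -> [9 4 8 3]

Answer: 19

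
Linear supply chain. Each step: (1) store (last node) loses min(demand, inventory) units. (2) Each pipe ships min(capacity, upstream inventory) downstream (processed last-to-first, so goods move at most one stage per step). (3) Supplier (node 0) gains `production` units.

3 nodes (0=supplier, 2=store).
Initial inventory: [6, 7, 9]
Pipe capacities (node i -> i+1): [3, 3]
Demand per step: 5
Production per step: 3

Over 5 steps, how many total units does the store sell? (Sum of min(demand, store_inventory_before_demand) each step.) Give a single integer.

Answer: 21

Derivation:
Step 1: sold=5 (running total=5) -> [6 7 7]
Step 2: sold=5 (running total=10) -> [6 7 5]
Step 3: sold=5 (running total=15) -> [6 7 3]
Step 4: sold=3 (running total=18) -> [6 7 3]
Step 5: sold=3 (running total=21) -> [6 7 3]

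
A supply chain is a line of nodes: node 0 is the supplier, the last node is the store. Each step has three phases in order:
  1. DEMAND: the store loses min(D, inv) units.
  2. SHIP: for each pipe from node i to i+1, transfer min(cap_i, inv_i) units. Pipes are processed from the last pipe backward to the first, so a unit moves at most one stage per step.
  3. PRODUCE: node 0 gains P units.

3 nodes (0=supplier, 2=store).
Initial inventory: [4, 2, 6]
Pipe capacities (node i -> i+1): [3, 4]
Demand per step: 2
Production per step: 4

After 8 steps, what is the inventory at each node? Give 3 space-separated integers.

Step 1: demand=2,sold=2 ship[1->2]=2 ship[0->1]=3 prod=4 -> inv=[5 3 6]
Step 2: demand=2,sold=2 ship[1->2]=3 ship[0->1]=3 prod=4 -> inv=[6 3 7]
Step 3: demand=2,sold=2 ship[1->2]=3 ship[0->1]=3 prod=4 -> inv=[7 3 8]
Step 4: demand=2,sold=2 ship[1->2]=3 ship[0->1]=3 prod=4 -> inv=[8 3 9]
Step 5: demand=2,sold=2 ship[1->2]=3 ship[0->1]=3 prod=4 -> inv=[9 3 10]
Step 6: demand=2,sold=2 ship[1->2]=3 ship[0->1]=3 prod=4 -> inv=[10 3 11]
Step 7: demand=2,sold=2 ship[1->2]=3 ship[0->1]=3 prod=4 -> inv=[11 3 12]
Step 8: demand=2,sold=2 ship[1->2]=3 ship[0->1]=3 prod=4 -> inv=[12 3 13]

12 3 13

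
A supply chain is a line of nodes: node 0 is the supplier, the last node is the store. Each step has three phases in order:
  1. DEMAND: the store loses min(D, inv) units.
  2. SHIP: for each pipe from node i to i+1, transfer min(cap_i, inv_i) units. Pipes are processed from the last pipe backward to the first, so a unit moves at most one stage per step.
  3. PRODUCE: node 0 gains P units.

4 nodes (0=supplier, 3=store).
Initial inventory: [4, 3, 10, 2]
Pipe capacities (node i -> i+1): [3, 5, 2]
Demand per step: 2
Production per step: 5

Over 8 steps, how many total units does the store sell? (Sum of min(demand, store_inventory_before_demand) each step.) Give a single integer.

Step 1: sold=2 (running total=2) -> [6 3 11 2]
Step 2: sold=2 (running total=4) -> [8 3 12 2]
Step 3: sold=2 (running total=6) -> [10 3 13 2]
Step 4: sold=2 (running total=8) -> [12 3 14 2]
Step 5: sold=2 (running total=10) -> [14 3 15 2]
Step 6: sold=2 (running total=12) -> [16 3 16 2]
Step 7: sold=2 (running total=14) -> [18 3 17 2]
Step 8: sold=2 (running total=16) -> [20 3 18 2]

Answer: 16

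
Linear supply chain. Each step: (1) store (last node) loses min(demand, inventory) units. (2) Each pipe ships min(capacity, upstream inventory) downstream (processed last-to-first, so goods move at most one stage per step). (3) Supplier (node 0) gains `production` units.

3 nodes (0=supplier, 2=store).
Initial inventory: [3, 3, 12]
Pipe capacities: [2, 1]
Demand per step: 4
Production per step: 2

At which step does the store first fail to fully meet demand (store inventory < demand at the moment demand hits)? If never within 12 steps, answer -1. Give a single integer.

Step 1: demand=4,sold=4 ship[1->2]=1 ship[0->1]=2 prod=2 -> [3 4 9]
Step 2: demand=4,sold=4 ship[1->2]=1 ship[0->1]=2 prod=2 -> [3 5 6]
Step 3: demand=4,sold=4 ship[1->2]=1 ship[0->1]=2 prod=2 -> [3 6 3]
Step 4: demand=4,sold=3 ship[1->2]=1 ship[0->1]=2 prod=2 -> [3 7 1]
Step 5: demand=4,sold=1 ship[1->2]=1 ship[0->1]=2 prod=2 -> [3 8 1]
Step 6: demand=4,sold=1 ship[1->2]=1 ship[0->1]=2 prod=2 -> [3 9 1]
Step 7: demand=4,sold=1 ship[1->2]=1 ship[0->1]=2 prod=2 -> [3 10 1]
Step 8: demand=4,sold=1 ship[1->2]=1 ship[0->1]=2 prod=2 -> [3 11 1]
Step 9: demand=4,sold=1 ship[1->2]=1 ship[0->1]=2 prod=2 -> [3 12 1]
Step 10: demand=4,sold=1 ship[1->2]=1 ship[0->1]=2 prod=2 -> [3 13 1]
Step 11: demand=4,sold=1 ship[1->2]=1 ship[0->1]=2 prod=2 -> [3 14 1]
Step 12: demand=4,sold=1 ship[1->2]=1 ship[0->1]=2 prod=2 -> [3 15 1]
First stockout at step 4

4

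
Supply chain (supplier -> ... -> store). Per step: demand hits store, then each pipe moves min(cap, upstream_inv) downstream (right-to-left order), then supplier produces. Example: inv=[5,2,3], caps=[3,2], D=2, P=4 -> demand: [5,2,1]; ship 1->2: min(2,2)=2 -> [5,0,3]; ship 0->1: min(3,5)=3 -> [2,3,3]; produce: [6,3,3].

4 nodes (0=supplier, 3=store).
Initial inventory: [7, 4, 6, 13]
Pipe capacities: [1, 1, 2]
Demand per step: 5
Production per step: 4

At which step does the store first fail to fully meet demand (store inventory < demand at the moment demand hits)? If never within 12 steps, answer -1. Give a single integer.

Step 1: demand=5,sold=5 ship[2->3]=2 ship[1->2]=1 ship[0->1]=1 prod=4 -> [10 4 5 10]
Step 2: demand=5,sold=5 ship[2->3]=2 ship[1->2]=1 ship[0->1]=1 prod=4 -> [13 4 4 7]
Step 3: demand=5,sold=5 ship[2->3]=2 ship[1->2]=1 ship[0->1]=1 prod=4 -> [16 4 3 4]
Step 4: demand=5,sold=4 ship[2->3]=2 ship[1->2]=1 ship[0->1]=1 prod=4 -> [19 4 2 2]
Step 5: demand=5,sold=2 ship[2->3]=2 ship[1->2]=1 ship[0->1]=1 prod=4 -> [22 4 1 2]
Step 6: demand=5,sold=2 ship[2->3]=1 ship[1->2]=1 ship[0->1]=1 prod=4 -> [25 4 1 1]
Step 7: demand=5,sold=1 ship[2->3]=1 ship[1->2]=1 ship[0->1]=1 prod=4 -> [28 4 1 1]
Step 8: demand=5,sold=1 ship[2->3]=1 ship[1->2]=1 ship[0->1]=1 prod=4 -> [31 4 1 1]
Step 9: demand=5,sold=1 ship[2->3]=1 ship[1->2]=1 ship[0->1]=1 prod=4 -> [34 4 1 1]
Step 10: demand=5,sold=1 ship[2->3]=1 ship[1->2]=1 ship[0->1]=1 prod=4 -> [37 4 1 1]
Step 11: demand=5,sold=1 ship[2->3]=1 ship[1->2]=1 ship[0->1]=1 prod=4 -> [40 4 1 1]
Step 12: demand=5,sold=1 ship[2->3]=1 ship[1->2]=1 ship[0->1]=1 prod=4 -> [43 4 1 1]
First stockout at step 4

4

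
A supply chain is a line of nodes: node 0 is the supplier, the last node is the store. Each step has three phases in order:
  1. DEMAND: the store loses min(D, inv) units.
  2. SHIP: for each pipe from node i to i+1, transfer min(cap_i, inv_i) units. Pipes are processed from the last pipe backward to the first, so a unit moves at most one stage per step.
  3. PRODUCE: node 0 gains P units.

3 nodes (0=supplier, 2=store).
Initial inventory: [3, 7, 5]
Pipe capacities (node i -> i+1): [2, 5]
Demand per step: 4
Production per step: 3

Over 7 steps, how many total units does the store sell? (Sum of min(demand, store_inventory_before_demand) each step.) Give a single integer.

Step 1: sold=4 (running total=4) -> [4 4 6]
Step 2: sold=4 (running total=8) -> [5 2 6]
Step 3: sold=4 (running total=12) -> [6 2 4]
Step 4: sold=4 (running total=16) -> [7 2 2]
Step 5: sold=2 (running total=18) -> [8 2 2]
Step 6: sold=2 (running total=20) -> [9 2 2]
Step 7: sold=2 (running total=22) -> [10 2 2]

Answer: 22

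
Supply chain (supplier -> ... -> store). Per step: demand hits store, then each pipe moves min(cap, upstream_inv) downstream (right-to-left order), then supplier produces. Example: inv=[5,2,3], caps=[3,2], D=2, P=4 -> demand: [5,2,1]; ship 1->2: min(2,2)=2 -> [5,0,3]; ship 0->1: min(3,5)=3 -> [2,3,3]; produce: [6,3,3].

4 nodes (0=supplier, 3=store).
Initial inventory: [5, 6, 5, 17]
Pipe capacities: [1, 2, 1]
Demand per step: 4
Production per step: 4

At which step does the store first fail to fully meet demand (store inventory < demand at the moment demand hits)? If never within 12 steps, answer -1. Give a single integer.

Step 1: demand=4,sold=4 ship[2->3]=1 ship[1->2]=2 ship[0->1]=1 prod=4 -> [8 5 6 14]
Step 2: demand=4,sold=4 ship[2->3]=1 ship[1->2]=2 ship[0->1]=1 prod=4 -> [11 4 7 11]
Step 3: demand=4,sold=4 ship[2->3]=1 ship[1->2]=2 ship[0->1]=1 prod=4 -> [14 3 8 8]
Step 4: demand=4,sold=4 ship[2->3]=1 ship[1->2]=2 ship[0->1]=1 prod=4 -> [17 2 9 5]
Step 5: demand=4,sold=4 ship[2->3]=1 ship[1->2]=2 ship[0->1]=1 prod=4 -> [20 1 10 2]
Step 6: demand=4,sold=2 ship[2->3]=1 ship[1->2]=1 ship[0->1]=1 prod=4 -> [23 1 10 1]
Step 7: demand=4,sold=1 ship[2->3]=1 ship[1->2]=1 ship[0->1]=1 prod=4 -> [26 1 10 1]
Step 8: demand=4,sold=1 ship[2->3]=1 ship[1->2]=1 ship[0->1]=1 prod=4 -> [29 1 10 1]
Step 9: demand=4,sold=1 ship[2->3]=1 ship[1->2]=1 ship[0->1]=1 prod=4 -> [32 1 10 1]
Step 10: demand=4,sold=1 ship[2->3]=1 ship[1->2]=1 ship[0->1]=1 prod=4 -> [35 1 10 1]
Step 11: demand=4,sold=1 ship[2->3]=1 ship[1->2]=1 ship[0->1]=1 prod=4 -> [38 1 10 1]
Step 12: demand=4,sold=1 ship[2->3]=1 ship[1->2]=1 ship[0->1]=1 prod=4 -> [41 1 10 1]
First stockout at step 6

6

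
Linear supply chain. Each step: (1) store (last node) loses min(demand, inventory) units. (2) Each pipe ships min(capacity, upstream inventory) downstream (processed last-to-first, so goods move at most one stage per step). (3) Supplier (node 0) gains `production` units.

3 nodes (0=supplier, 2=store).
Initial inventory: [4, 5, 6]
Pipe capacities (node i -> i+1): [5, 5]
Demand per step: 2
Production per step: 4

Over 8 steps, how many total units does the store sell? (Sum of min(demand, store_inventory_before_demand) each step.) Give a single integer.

Step 1: sold=2 (running total=2) -> [4 4 9]
Step 2: sold=2 (running total=4) -> [4 4 11]
Step 3: sold=2 (running total=6) -> [4 4 13]
Step 4: sold=2 (running total=8) -> [4 4 15]
Step 5: sold=2 (running total=10) -> [4 4 17]
Step 6: sold=2 (running total=12) -> [4 4 19]
Step 7: sold=2 (running total=14) -> [4 4 21]
Step 8: sold=2 (running total=16) -> [4 4 23]

Answer: 16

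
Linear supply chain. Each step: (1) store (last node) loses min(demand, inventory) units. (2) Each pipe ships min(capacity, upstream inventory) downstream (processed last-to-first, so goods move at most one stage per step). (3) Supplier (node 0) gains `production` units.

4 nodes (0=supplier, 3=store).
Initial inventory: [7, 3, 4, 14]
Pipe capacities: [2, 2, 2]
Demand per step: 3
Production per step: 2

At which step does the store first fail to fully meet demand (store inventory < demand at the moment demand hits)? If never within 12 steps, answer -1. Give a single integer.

Step 1: demand=3,sold=3 ship[2->3]=2 ship[1->2]=2 ship[0->1]=2 prod=2 -> [7 3 4 13]
Step 2: demand=3,sold=3 ship[2->3]=2 ship[1->2]=2 ship[0->1]=2 prod=2 -> [7 3 4 12]
Step 3: demand=3,sold=3 ship[2->3]=2 ship[1->2]=2 ship[0->1]=2 prod=2 -> [7 3 4 11]
Step 4: demand=3,sold=3 ship[2->3]=2 ship[1->2]=2 ship[0->1]=2 prod=2 -> [7 3 4 10]
Step 5: demand=3,sold=3 ship[2->3]=2 ship[1->2]=2 ship[0->1]=2 prod=2 -> [7 3 4 9]
Step 6: demand=3,sold=3 ship[2->3]=2 ship[1->2]=2 ship[0->1]=2 prod=2 -> [7 3 4 8]
Step 7: demand=3,sold=3 ship[2->3]=2 ship[1->2]=2 ship[0->1]=2 prod=2 -> [7 3 4 7]
Step 8: demand=3,sold=3 ship[2->3]=2 ship[1->2]=2 ship[0->1]=2 prod=2 -> [7 3 4 6]
Step 9: demand=3,sold=3 ship[2->3]=2 ship[1->2]=2 ship[0->1]=2 prod=2 -> [7 3 4 5]
Step 10: demand=3,sold=3 ship[2->3]=2 ship[1->2]=2 ship[0->1]=2 prod=2 -> [7 3 4 4]
Step 11: demand=3,sold=3 ship[2->3]=2 ship[1->2]=2 ship[0->1]=2 prod=2 -> [7 3 4 3]
Step 12: demand=3,sold=3 ship[2->3]=2 ship[1->2]=2 ship[0->1]=2 prod=2 -> [7 3 4 2]
No stockout in 12 steps

-1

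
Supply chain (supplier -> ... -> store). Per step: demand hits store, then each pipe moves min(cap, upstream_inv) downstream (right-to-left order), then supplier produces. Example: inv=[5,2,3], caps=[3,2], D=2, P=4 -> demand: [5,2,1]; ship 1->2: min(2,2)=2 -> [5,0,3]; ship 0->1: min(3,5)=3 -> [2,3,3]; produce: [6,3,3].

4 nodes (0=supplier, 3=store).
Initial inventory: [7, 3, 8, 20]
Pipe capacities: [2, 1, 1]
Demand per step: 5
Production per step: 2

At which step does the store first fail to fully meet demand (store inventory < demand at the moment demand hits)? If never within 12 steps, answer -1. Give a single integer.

Step 1: demand=5,sold=5 ship[2->3]=1 ship[1->2]=1 ship[0->1]=2 prod=2 -> [7 4 8 16]
Step 2: demand=5,sold=5 ship[2->3]=1 ship[1->2]=1 ship[0->1]=2 prod=2 -> [7 5 8 12]
Step 3: demand=5,sold=5 ship[2->3]=1 ship[1->2]=1 ship[0->1]=2 prod=2 -> [7 6 8 8]
Step 4: demand=5,sold=5 ship[2->3]=1 ship[1->2]=1 ship[0->1]=2 prod=2 -> [7 7 8 4]
Step 5: demand=5,sold=4 ship[2->3]=1 ship[1->2]=1 ship[0->1]=2 prod=2 -> [7 8 8 1]
Step 6: demand=5,sold=1 ship[2->3]=1 ship[1->2]=1 ship[0->1]=2 prod=2 -> [7 9 8 1]
Step 7: demand=5,sold=1 ship[2->3]=1 ship[1->2]=1 ship[0->1]=2 prod=2 -> [7 10 8 1]
Step 8: demand=5,sold=1 ship[2->3]=1 ship[1->2]=1 ship[0->1]=2 prod=2 -> [7 11 8 1]
Step 9: demand=5,sold=1 ship[2->3]=1 ship[1->2]=1 ship[0->1]=2 prod=2 -> [7 12 8 1]
Step 10: demand=5,sold=1 ship[2->3]=1 ship[1->2]=1 ship[0->1]=2 prod=2 -> [7 13 8 1]
Step 11: demand=5,sold=1 ship[2->3]=1 ship[1->2]=1 ship[0->1]=2 prod=2 -> [7 14 8 1]
Step 12: demand=5,sold=1 ship[2->3]=1 ship[1->2]=1 ship[0->1]=2 prod=2 -> [7 15 8 1]
First stockout at step 5

5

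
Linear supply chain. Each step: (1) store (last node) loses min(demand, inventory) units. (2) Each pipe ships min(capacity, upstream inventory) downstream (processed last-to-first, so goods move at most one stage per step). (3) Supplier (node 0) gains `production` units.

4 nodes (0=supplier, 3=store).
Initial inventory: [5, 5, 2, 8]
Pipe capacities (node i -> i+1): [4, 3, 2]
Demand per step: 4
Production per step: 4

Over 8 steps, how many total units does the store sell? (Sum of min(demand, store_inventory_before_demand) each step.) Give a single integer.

Step 1: sold=4 (running total=4) -> [5 6 3 6]
Step 2: sold=4 (running total=8) -> [5 7 4 4]
Step 3: sold=4 (running total=12) -> [5 8 5 2]
Step 4: sold=2 (running total=14) -> [5 9 6 2]
Step 5: sold=2 (running total=16) -> [5 10 7 2]
Step 6: sold=2 (running total=18) -> [5 11 8 2]
Step 7: sold=2 (running total=20) -> [5 12 9 2]
Step 8: sold=2 (running total=22) -> [5 13 10 2]

Answer: 22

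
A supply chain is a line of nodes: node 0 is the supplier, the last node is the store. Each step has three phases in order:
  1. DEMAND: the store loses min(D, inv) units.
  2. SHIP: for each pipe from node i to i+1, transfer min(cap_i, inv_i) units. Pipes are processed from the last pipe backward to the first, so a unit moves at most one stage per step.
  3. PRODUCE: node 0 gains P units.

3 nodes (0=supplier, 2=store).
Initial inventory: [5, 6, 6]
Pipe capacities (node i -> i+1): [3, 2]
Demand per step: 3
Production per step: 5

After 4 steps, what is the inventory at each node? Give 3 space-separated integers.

Step 1: demand=3,sold=3 ship[1->2]=2 ship[0->1]=3 prod=5 -> inv=[7 7 5]
Step 2: demand=3,sold=3 ship[1->2]=2 ship[0->1]=3 prod=5 -> inv=[9 8 4]
Step 3: demand=3,sold=3 ship[1->2]=2 ship[0->1]=3 prod=5 -> inv=[11 9 3]
Step 4: demand=3,sold=3 ship[1->2]=2 ship[0->1]=3 prod=5 -> inv=[13 10 2]

13 10 2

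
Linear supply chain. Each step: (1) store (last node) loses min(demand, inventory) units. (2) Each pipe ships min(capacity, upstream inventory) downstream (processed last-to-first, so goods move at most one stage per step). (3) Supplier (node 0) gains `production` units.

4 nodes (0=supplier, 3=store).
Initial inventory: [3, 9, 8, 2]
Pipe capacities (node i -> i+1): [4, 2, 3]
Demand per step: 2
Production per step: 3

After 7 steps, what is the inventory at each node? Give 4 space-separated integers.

Step 1: demand=2,sold=2 ship[2->3]=3 ship[1->2]=2 ship[0->1]=3 prod=3 -> inv=[3 10 7 3]
Step 2: demand=2,sold=2 ship[2->3]=3 ship[1->2]=2 ship[0->1]=3 prod=3 -> inv=[3 11 6 4]
Step 3: demand=2,sold=2 ship[2->3]=3 ship[1->2]=2 ship[0->1]=3 prod=3 -> inv=[3 12 5 5]
Step 4: demand=2,sold=2 ship[2->3]=3 ship[1->2]=2 ship[0->1]=3 prod=3 -> inv=[3 13 4 6]
Step 5: demand=2,sold=2 ship[2->3]=3 ship[1->2]=2 ship[0->1]=3 prod=3 -> inv=[3 14 3 7]
Step 6: demand=2,sold=2 ship[2->3]=3 ship[1->2]=2 ship[0->1]=3 prod=3 -> inv=[3 15 2 8]
Step 7: demand=2,sold=2 ship[2->3]=2 ship[1->2]=2 ship[0->1]=3 prod=3 -> inv=[3 16 2 8]

3 16 2 8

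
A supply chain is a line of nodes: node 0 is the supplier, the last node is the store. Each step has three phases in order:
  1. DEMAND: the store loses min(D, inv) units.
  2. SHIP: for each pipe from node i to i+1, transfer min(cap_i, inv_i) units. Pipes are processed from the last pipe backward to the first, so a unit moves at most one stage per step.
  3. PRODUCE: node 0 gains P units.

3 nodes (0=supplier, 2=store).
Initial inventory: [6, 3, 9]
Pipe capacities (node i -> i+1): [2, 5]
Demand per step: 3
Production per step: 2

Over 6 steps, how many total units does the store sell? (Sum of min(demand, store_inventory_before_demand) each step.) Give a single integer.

Answer: 18

Derivation:
Step 1: sold=3 (running total=3) -> [6 2 9]
Step 2: sold=3 (running total=6) -> [6 2 8]
Step 3: sold=3 (running total=9) -> [6 2 7]
Step 4: sold=3 (running total=12) -> [6 2 6]
Step 5: sold=3 (running total=15) -> [6 2 5]
Step 6: sold=3 (running total=18) -> [6 2 4]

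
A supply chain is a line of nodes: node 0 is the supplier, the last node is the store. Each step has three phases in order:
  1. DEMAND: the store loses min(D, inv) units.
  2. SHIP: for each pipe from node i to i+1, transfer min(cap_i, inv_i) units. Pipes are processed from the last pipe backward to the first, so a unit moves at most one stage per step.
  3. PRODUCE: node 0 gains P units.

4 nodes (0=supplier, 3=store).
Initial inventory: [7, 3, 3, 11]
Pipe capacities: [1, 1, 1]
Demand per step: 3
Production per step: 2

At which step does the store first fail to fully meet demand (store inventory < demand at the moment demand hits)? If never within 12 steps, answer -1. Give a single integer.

Step 1: demand=3,sold=3 ship[2->3]=1 ship[1->2]=1 ship[0->1]=1 prod=2 -> [8 3 3 9]
Step 2: demand=3,sold=3 ship[2->3]=1 ship[1->2]=1 ship[0->1]=1 prod=2 -> [9 3 3 7]
Step 3: demand=3,sold=3 ship[2->3]=1 ship[1->2]=1 ship[0->1]=1 prod=2 -> [10 3 3 5]
Step 4: demand=3,sold=3 ship[2->3]=1 ship[1->2]=1 ship[0->1]=1 prod=2 -> [11 3 3 3]
Step 5: demand=3,sold=3 ship[2->3]=1 ship[1->2]=1 ship[0->1]=1 prod=2 -> [12 3 3 1]
Step 6: demand=3,sold=1 ship[2->3]=1 ship[1->2]=1 ship[0->1]=1 prod=2 -> [13 3 3 1]
Step 7: demand=3,sold=1 ship[2->3]=1 ship[1->2]=1 ship[0->1]=1 prod=2 -> [14 3 3 1]
Step 8: demand=3,sold=1 ship[2->3]=1 ship[1->2]=1 ship[0->1]=1 prod=2 -> [15 3 3 1]
Step 9: demand=3,sold=1 ship[2->3]=1 ship[1->2]=1 ship[0->1]=1 prod=2 -> [16 3 3 1]
Step 10: demand=3,sold=1 ship[2->3]=1 ship[1->2]=1 ship[0->1]=1 prod=2 -> [17 3 3 1]
Step 11: demand=3,sold=1 ship[2->3]=1 ship[1->2]=1 ship[0->1]=1 prod=2 -> [18 3 3 1]
Step 12: demand=3,sold=1 ship[2->3]=1 ship[1->2]=1 ship[0->1]=1 prod=2 -> [19 3 3 1]
First stockout at step 6

6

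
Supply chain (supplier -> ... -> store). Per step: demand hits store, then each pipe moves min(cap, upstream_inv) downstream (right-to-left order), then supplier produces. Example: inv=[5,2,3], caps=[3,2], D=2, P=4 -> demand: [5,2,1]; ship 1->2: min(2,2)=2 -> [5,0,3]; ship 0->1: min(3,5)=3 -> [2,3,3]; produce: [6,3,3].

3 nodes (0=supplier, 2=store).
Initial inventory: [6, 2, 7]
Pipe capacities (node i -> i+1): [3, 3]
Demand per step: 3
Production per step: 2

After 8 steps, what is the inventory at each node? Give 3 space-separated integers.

Step 1: demand=3,sold=3 ship[1->2]=2 ship[0->1]=3 prod=2 -> inv=[5 3 6]
Step 2: demand=3,sold=3 ship[1->2]=3 ship[0->1]=3 prod=2 -> inv=[4 3 6]
Step 3: demand=3,sold=3 ship[1->2]=3 ship[0->1]=3 prod=2 -> inv=[3 3 6]
Step 4: demand=3,sold=3 ship[1->2]=3 ship[0->1]=3 prod=2 -> inv=[2 3 6]
Step 5: demand=3,sold=3 ship[1->2]=3 ship[0->1]=2 prod=2 -> inv=[2 2 6]
Step 6: demand=3,sold=3 ship[1->2]=2 ship[0->1]=2 prod=2 -> inv=[2 2 5]
Step 7: demand=3,sold=3 ship[1->2]=2 ship[0->1]=2 prod=2 -> inv=[2 2 4]
Step 8: demand=3,sold=3 ship[1->2]=2 ship[0->1]=2 prod=2 -> inv=[2 2 3]

2 2 3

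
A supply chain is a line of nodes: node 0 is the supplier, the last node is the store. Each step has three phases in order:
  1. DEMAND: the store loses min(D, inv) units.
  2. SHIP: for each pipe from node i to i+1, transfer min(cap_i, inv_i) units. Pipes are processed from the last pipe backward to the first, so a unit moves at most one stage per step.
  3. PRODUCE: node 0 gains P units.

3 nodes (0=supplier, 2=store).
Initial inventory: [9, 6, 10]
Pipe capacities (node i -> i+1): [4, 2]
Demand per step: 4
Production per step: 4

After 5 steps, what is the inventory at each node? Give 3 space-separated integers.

Step 1: demand=4,sold=4 ship[1->2]=2 ship[0->1]=4 prod=4 -> inv=[9 8 8]
Step 2: demand=4,sold=4 ship[1->2]=2 ship[0->1]=4 prod=4 -> inv=[9 10 6]
Step 3: demand=4,sold=4 ship[1->2]=2 ship[0->1]=4 prod=4 -> inv=[9 12 4]
Step 4: demand=4,sold=4 ship[1->2]=2 ship[0->1]=4 prod=4 -> inv=[9 14 2]
Step 5: demand=4,sold=2 ship[1->2]=2 ship[0->1]=4 prod=4 -> inv=[9 16 2]

9 16 2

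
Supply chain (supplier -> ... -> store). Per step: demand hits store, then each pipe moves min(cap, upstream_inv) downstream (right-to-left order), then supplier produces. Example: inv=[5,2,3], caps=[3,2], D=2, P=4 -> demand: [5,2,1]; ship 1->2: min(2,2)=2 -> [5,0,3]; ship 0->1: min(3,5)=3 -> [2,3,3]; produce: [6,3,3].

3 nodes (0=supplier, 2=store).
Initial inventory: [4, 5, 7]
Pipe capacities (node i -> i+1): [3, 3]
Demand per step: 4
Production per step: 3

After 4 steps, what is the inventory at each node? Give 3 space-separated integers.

Step 1: demand=4,sold=4 ship[1->2]=3 ship[0->1]=3 prod=3 -> inv=[4 5 6]
Step 2: demand=4,sold=4 ship[1->2]=3 ship[0->1]=3 prod=3 -> inv=[4 5 5]
Step 3: demand=4,sold=4 ship[1->2]=3 ship[0->1]=3 prod=3 -> inv=[4 5 4]
Step 4: demand=4,sold=4 ship[1->2]=3 ship[0->1]=3 prod=3 -> inv=[4 5 3]

4 5 3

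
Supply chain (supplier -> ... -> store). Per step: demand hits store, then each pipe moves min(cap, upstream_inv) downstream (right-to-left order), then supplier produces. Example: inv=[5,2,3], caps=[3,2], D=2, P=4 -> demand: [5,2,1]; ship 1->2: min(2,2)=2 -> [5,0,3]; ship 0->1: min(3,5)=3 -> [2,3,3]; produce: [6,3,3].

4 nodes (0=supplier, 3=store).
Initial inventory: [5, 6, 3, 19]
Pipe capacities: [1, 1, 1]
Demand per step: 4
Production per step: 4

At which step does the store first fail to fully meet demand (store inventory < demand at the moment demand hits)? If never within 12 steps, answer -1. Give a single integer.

Step 1: demand=4,sold=4 ship[2->3]=1 ship[1->2]=1 ship[0->1]=1 prod=4 -> [8 6 3 16]
Step 2: demand=4,sold=4 ship[2->3]=1 ship[1->2]=1 ship[0->1]=1 prod=4 -> [11 6 3 13]
Step 3: demand=4,sold=4 ship[2->3]=1 ship[1->2]=1 ship[0->1]=1 prod=4 -> [14 6 3 10]
Step 4: demand=4,sold=4 ship[2->3]=1 ship[1->2]=1 ship[0->1]=1 prod=4 -> [17 6 3 7]
Step 5: demand=4,sold=4 ship[2->3]=1 ship[1->2]=1 ship[0->1]=1 prod=4 -> [20 6 3 4]
Step 6: demand=4,sold=4 ship[2->3]=1 ship[1->2]=1 ship[0->1]=1 prod=4 -> [23 6 3 1]
Step 7: demand=4,sold=1 ship[2->3]=1 ship[1->2]=1 ship[0->1]=1 prod=4 -> [26 6 3 1]
Step 8: demand=4,sold=1 ship[2->3]=1 ship[1->2]=1 ship[0->1]=1 prod=4 -> [29 6 3 1]
Step 9: demand=4,sold=1 ship[2->3]=1 ship[1->2]=1 ship[0->1]=1 prod=4 -> [32 6 3 1]
Step 10: demand=4,sold=1 ship[2->3]=1 ship[1->2]=1 ship[0->1]=1 prod=4 -> [35 6 3 1]
Step 11: demand=4,sold=1 ship[2->3]=1 ship[1->2]=1 ship[0->1]=1 prod=4 -> [38 6 3 1]
Step 12: demand=4,sold=1 ship[2->3]=1 ship[1->2]=1 ship[0->1]=1 prod=4 -> [41 6 3 1]
First stockout at step 7

7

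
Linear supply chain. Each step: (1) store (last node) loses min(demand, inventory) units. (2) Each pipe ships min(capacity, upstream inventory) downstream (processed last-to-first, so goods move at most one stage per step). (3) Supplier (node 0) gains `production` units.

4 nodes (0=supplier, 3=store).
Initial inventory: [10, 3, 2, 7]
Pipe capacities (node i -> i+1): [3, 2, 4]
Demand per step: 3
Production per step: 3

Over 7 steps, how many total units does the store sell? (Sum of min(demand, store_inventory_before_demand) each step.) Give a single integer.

Answer: 19

Derivation:
Step 1: sold=3 (running total=3) -> [10 4 2 6]
Step 2: sold=3 (running total=6) -> [10 5 2 5]
Step 3: sold=3 (running total=9) -> [10 6 2 4]
Step 4: sold=3 (running total=12) -> [10 7 2 3]
Step 5: sold=3 (running total=15) -> [10 8 2 2]
Step 6: sold=2 (running total=17) -> [10 9 2 2]
Step 7: sold=2 (running total=19) -> [10 10 2 2]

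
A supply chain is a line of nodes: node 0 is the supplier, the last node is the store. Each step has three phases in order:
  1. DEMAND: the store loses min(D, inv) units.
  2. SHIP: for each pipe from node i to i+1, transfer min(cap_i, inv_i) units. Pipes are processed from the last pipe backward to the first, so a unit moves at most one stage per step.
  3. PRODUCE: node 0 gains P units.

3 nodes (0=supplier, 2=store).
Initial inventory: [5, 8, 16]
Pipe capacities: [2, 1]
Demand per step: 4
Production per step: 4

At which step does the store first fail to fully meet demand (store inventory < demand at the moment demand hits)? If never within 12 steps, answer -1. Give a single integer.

Step 1: demand=4,sold=4 ship[1->2]=1 ship[0->1]=2 prod=4 -> [7 9 13]
Step 2: demand=4,sold=4 ship[1->2]=1 ship[0->1]=2 prod=4 -> [9 10 10]
Step 3: demand=4,sold=4 ship[1->2]=1 ship[0->1]=2 prod=4 -> [11 11 7]
Step 4: demand=4,sold=4 ship[1->2]=1 ship[0->1]=2 prod=4 -> [13 12 4]
Step 5: demand=4,sold=4 ship[1->2]=1 ship[0->1]=2 prod=4 -> [15 13 1]
Step 6: demand=4,sold=1 ship[1->2]=1 ship[0->1]=2 prod=4 -> [17 14 1]
Step 7: demand=4,sold=1 ship[1->2]=1 ship[0->1]=2 prod=4 -> [19 15 1]
Step 8: demand=4,sold=1 ship[1->2]=1 ship[0->1]=2 prod=4 -> [21 16 1]
Step 9: demand=4,sold=1 ship[1->2]=1 ship[0->1]=2 prod=4 -> [23 17 1]
Step 10: demand=4,sold=1 ship[1->2]=1 ship[0->1]=2 prod=4 -> [25 18 1]
Step 11: demand=4,sold=1 ship[1->2]=1 ship[0->1]=2 prod=4 -> [27 19 1]
Step 12: demand=4,sold=1 ship[1->2]=1 ship[0->1]=2 prod=4 -> [29 20 1]
First stockout at step 6

6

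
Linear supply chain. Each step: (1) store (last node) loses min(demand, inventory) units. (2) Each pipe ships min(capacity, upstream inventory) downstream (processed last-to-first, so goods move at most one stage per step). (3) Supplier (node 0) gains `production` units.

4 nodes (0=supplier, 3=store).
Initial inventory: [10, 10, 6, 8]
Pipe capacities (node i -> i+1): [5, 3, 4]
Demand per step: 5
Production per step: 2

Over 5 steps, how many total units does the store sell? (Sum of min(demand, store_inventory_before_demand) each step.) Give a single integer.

Answer: 23

Derivation:
Step 1: sold=5 (running total=5) -> [7 12 5 7]
Step 2: sold=5 (running total=10) -> [4 14 4 6]
Step 3: sold=5 (running total=15) -> [2 15 3 5]
Step 4: sold=5 (running total=20) -> [2 14 3 3]
Step 5: sold=3 (running total=23) -> [2 13 3 3]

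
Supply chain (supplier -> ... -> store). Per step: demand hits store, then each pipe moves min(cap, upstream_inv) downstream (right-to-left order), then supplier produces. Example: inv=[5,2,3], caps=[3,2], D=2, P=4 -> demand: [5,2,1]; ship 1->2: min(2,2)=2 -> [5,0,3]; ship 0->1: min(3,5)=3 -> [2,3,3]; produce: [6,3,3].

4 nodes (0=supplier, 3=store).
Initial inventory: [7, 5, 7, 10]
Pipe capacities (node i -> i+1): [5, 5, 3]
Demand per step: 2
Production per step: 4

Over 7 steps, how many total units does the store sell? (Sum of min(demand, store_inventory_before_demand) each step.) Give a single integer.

Step 1: sold=2 (running total=2) -> [6 5 9 11]
Step 2: sold=2 (running total=4) -> [5 5 11 12]
Step 3: sold=2 (running total=6) -> [4 5 13 13]
Step 4: sold=2 (running total=8) -> [4 4 15 14]
Step 5: sold=2 (running total=10) -> [4 4 16 15]
Step 6: sold=2 (running total=12) -> [4 4 17 16]
Step 7: sold=2 (running total=14) -> [4 4 18 17]

Answer: 14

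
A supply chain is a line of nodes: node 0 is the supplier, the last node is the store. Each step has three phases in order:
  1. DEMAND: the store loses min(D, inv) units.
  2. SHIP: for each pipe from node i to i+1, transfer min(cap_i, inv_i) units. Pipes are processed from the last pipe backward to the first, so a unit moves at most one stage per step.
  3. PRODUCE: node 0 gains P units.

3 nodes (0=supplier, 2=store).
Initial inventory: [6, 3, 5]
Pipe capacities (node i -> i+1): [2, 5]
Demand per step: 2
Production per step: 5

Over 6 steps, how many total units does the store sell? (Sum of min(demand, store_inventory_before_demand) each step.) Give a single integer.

Step 1: sold=2 (running total=2) -> [9 2 6]
Step 2: sold=2 (running total=4) -> [12 2 6]
Step 3: sold=2 (running total=6) -> [15 2 6]
Step 4: sold=2 (running total=8) -> [18 2 6]
Step 5: sold=2 (running total=10) -> [21 2 6]
Step 6: sold=2 (running total=12) -> [24 2 6]

Answer: 12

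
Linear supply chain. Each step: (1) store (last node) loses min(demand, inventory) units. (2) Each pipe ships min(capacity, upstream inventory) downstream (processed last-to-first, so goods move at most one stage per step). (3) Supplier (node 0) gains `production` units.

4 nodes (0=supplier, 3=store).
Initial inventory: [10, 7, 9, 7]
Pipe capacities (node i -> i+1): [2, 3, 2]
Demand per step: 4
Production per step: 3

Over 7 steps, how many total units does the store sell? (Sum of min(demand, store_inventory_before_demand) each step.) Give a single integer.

Answer: 19

Derivation:
Step 1: sold=4 (running total=4) -> [11 6 10 5]
Step 2: sold=4 (running total=8) -> [12 5 11 3]
Step 3: sold=3 (running total=11) -> [13 4 12 2]
Step 4: sold=2 (running total=13) -> [14 3 13 2]
Step 5: sold=2 (running total=15) -> [15 2 14 2]
Step 6: sold=2 (running total=17) -> [16 2 14 2]
Step 7: sold=2 (running total=19) -> [17 2 14 2]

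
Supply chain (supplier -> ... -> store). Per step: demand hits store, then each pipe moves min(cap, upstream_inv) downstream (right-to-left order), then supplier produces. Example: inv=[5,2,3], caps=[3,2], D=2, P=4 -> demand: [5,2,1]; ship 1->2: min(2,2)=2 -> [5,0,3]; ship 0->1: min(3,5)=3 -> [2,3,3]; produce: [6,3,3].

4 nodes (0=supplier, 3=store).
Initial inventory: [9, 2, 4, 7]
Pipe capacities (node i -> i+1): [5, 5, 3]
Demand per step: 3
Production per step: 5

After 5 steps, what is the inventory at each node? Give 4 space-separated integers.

Step 1: demand=3,sold=3 ship[2->3]=3 ship[1->2]=2 ship[0->1]=5 prod=5 -> inv=[9 5 3 7]
Step 2: demand=3,sold=3 ship[2->3]=3 ship[1->2]=5 ship[0->1]=5 prod=5 -> inv=[9 5 5 7]
Step 3: demand=3,sold=3 ship[2->3]=3 ship[1->2]=5 ship[0->1]=5 prod=5 -> inv=[9 5 7 7]
Step 4: demand=3,sold=3 ship[2->3]=3 ship[1->2]=5 ship[0->1]=5 prod=5 -> inv=[9 5 9 7]
Step 5: demand=3,sold=3 ship[2->3]=3 ship[1->2]=5 ship[0->1]=5 prod=5 -> inv=[9 5 11 7]

9 5 11 7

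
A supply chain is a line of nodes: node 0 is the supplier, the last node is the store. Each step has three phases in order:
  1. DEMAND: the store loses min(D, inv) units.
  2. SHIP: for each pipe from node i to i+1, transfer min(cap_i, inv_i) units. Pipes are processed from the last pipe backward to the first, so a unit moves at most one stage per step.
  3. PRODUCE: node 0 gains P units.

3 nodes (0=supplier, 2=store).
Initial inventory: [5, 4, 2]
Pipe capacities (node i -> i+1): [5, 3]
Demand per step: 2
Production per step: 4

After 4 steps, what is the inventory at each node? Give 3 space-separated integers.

Step 1: demand=2,sold=2 ship[1->2]=3 ship[0->1]=5 prod=4 -> inv=[4 6 3]
Step 2: demand=2,sold=2 ship[1->2]=3 ship[0->1]=4 prod=4 -> inv=[4 7 4]
Step 3: demand=2,sold=2 ship[1->2]=3 ship[0->1]=4 prod=4 -> inv=[4 8 5]
Step 4: demand=2,sold=2 ship[1->2]=3 ship[0->1]=4 prod=4 -> inv=[4 9 6]

4 9 6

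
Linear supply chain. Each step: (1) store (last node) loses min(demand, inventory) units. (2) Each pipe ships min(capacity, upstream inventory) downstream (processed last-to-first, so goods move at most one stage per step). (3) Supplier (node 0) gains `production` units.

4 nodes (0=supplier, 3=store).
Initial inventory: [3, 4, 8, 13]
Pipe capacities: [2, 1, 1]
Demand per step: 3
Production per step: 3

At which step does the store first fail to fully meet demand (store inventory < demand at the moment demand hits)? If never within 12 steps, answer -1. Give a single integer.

Step 1: demand=3,sold=3 ship[2->3]=1 ship[1->2]=1 ship[0->1]=2 prod=3 -> [4 5 8 11]
Step 2: demand=3,sold=3 ship[2->3]=1 ship[1->2]=1 ship[0->1]=2 prod=3 -> [5 6 8 9]
Step 3: demand=3,sold=3 ship[2->3]=1 ship[1->2]=1 ship[0->1]=2 prod=3 -> [6 7 8 7]
Step 4: demand=3,sold=3 ship[2->3]=1 ship[1->2]=1 ship[0->1]=2 prod=3 -> [7 8 8 5]
Step 5: demand=3,sold=3 ship[2->3]=1 ship[1->2]=1 ship[0->1]=2 prod=3 -> [8 9 8 3]
Step 6: demand=3,sold=3 ship[2->3]=1 ship[1->2]=1 ship[0->1]=2 prod=3 -> [9 10 8 1]
Step 7: demand=3,sold=1 ship[2->3]=1 ship[1->2]=1 ship[0->1]=2 prod=3 -> [10 11 8 1]
Step 8: demand=3,sold=1 ship[2->3]=1 ship[1->2]=1 ship[0->1]=2 prod=3 -> [11 12 8 1]
Step 9: demand=3,sold=1 ship[2->3]=1 ship[1->2]=1 ship[0->1]=2 prod=3 -> [12 13 8 1]
Step 10: demand=3,sold=1 ship[2->3]=1 ship[1->2]=1 ship[0->1]=2 prod=3 -> [13 14 8 1]
Step 11: demand=3,sold=1 ship[2->3]=1 ship[1->2]=1 ship[0->1]=2 prod=3 -> [14 15 8 1]
Step 12: demand=3,sold=1 ship[2->3]=1 ship[1->2]=1 ship[0->1]=2 prod=3 -> [15 16 8 1]
First stockout at step 7

7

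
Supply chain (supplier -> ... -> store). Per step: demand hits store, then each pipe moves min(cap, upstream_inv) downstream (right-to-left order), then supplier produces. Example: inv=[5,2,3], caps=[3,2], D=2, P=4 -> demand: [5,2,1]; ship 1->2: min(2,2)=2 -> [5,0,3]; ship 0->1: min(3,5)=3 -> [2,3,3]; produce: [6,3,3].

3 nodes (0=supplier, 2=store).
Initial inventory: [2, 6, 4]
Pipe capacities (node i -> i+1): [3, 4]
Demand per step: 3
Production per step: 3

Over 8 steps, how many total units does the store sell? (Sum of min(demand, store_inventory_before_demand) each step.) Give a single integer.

Answer: 24

Derivation:
Step 1: sold=3 (running total=3) -> [3 4 5]
Step 2: sold=3 (running total=6) -> [3 3 6]
Step 3: sold=3 (running total=9) -> [3 3 6]
Step 4: sold=3 (running total=12) -> [3 3 6]
Step 5: sold=3 (running total=15) -> [3 3 6]
Step 6: sold=3 (running total=18) -> [3 3 6]
Step 7: sold=3 (running total=21) -> [3 3 6]
Step 8: sold=3 (running total=24) -> [3 3 6]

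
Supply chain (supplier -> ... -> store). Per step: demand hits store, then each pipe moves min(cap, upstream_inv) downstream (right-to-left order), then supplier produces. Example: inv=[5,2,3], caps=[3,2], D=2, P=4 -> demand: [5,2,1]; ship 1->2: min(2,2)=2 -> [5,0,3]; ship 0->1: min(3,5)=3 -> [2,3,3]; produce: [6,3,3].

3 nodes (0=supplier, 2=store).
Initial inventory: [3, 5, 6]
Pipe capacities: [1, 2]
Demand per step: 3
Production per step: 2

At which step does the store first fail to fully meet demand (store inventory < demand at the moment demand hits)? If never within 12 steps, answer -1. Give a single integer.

Step 1: demand=3,sold=3 ship[1->2]=2 ship[0->1]=1 prod=2 -> [4 4 5]
Step 2: demand=3,sold=3 ship[1->2]=2 ship[0->1]=1 prod=2 -> [5 3 4]
Step 3: demand=3,sold=3 ship[1->2]=2 ship[0->1]=1 prod=2 -> [6 2 3]
Step 4: demand=3,sold=3 ship[1->2]=2 ship[0->1]=1 prod=2 -> [7 1 2]
Step 5: demand=3,sold=2 ship[1->2]=1 ship[0->1]=1 prod=2 -> [8 1 1]
Step 6: demand=3,sold=1 ship[1->2]=1 ship[0->1]=1 prod=2 -> [9 1 1]
Step 7: demand=3,sold=1 ship[1->2]=1 ship[0->1]=1 prod=2 -> [10 1 1]
Step 8: demand=3,sold=1 ship[1->2]=1 ship[0->1]=1 prod=2 -> [11 1 1]
Step 9: demand=3,sold=1 ship[1->2]=1 ship[0->1]=1 prod=2 -> [12 1 1]
Step 10: demand=3,sold=1 ship[1->2]=1 ship[0->1]=1 prod=2 -> [13 1 1]
Step 11: demand=3,sold=1 ship[1->2]=1 ship[0->1]=1 prod=2 -> [14 1 1]
Step 12: demand=3,sold=1 ship[1->2]=1 ship[0->1]=1 prod=2 -> [15 1 1]
First stockout at step 5

5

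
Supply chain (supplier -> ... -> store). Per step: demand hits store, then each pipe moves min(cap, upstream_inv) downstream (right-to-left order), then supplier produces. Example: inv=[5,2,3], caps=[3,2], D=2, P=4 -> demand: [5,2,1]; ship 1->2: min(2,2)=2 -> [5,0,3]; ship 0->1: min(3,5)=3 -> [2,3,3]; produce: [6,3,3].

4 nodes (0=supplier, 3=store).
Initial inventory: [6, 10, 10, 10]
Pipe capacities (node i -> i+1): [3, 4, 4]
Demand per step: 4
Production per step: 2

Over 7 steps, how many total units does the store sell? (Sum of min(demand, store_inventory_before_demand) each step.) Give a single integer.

Step 1: sold=4 (running total=4) -> [5 9 10 10]
Step 2: sold=4 (running total=8) -> [4 8 10 10]
Step 3: sold=4 (running total=12) -> [3 7 10 10]
Step 4: sold=4 (running total=16) -> [2 6 10 10]
Step 5: sold=4 (running total=20) -> [2 4 10 10]
Step 6: sold=4 (running total=24) -> [2 2 10 10]
Step 7: sold=4 (running total=28) -> [2 2 8 10]

Answer: 28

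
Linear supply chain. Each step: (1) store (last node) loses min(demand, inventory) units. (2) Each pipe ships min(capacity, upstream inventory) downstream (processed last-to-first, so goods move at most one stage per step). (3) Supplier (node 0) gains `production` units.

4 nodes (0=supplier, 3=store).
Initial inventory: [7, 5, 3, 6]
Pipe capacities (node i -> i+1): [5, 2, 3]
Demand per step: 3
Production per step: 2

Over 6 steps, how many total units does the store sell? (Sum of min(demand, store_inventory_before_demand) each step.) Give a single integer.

Step 1: sold=3 (running total=3) -> [4 8 2 6]
Step 2: sold=3 (running total=6) -> [2 10 2 5]
Step 3: sold=3 (running total=9) -> [2 10 2 4]
Step 4: sold=3 (running total=12) -> [2 10 2 3]
Step 5: sold=3 (running total=15) -> [2 10 2 2]
Step 6: sold=2 (running total=17) -> [2 10 2 2]

Answer: 17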